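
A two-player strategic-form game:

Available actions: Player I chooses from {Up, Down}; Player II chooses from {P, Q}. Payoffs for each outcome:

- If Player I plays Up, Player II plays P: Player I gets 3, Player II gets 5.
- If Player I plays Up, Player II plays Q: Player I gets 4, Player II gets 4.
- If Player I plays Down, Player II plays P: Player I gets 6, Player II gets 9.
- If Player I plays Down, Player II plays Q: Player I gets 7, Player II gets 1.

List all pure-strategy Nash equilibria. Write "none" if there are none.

The unique pure-strategy Nash equilibrium is (Down, P).

(Up, P): Player I can switch to Down (3 → 6). Not NE.
(Up, Q): Player I can switch to Down (4 → 7). Not NE.
(Down, P): Player I gets 6, best alternative 3; Player II gets 9, best alternative 1. No profitable deviation — NE.
(Down, Q): Player II can switch to P (1 → 9). Not NE.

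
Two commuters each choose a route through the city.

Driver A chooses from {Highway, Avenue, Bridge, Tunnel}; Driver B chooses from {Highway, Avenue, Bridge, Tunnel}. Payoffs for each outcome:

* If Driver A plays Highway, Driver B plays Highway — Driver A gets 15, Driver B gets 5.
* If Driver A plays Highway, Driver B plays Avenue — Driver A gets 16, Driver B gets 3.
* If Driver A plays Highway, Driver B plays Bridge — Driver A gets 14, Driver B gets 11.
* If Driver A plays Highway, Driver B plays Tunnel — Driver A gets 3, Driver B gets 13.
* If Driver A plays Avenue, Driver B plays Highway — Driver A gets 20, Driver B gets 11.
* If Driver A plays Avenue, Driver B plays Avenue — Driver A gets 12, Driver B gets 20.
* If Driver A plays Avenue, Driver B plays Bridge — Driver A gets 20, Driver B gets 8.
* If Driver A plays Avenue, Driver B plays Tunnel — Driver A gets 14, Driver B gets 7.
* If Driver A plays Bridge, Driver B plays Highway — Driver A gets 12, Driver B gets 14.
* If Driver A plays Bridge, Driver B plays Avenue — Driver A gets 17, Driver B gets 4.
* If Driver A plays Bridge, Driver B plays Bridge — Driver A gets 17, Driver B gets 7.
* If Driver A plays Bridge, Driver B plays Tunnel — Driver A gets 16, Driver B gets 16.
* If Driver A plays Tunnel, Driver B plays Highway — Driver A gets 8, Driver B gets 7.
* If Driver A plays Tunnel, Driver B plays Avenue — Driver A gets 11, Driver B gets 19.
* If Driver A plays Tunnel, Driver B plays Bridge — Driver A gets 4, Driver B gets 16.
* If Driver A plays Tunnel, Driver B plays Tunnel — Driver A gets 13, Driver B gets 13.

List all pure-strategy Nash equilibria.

Mark each player's best response to every combination of opponents' strategies; a profile where every player is best-responding is a pure Nash equilibrium.
Driver A against Highway: payoffs 15, 20, 12, 8 → best response Avenue.
Driver A against Avenue: payoffs 16, 12, 17, 11 → best response Bridge.
Driver A against Bridge: payoffs 14, 20, 17, 4 → best response Avenue.
Driver A against Tunnel: payoffs 3, 14, 16, 13 → best response Bridge.
Driver B against Highway: payoffs 5, 3, 11, 13 → best response Tunnel.
Driver B against Avenue: payoffs 11, 20, 8, 7 → best response Avenue.
Driver B against Bridge: payoffs 14, 4, 7, 16 → best response Tunnel.
Driver B against Tunnel: payoffs 7, 19, 16, 13 → best response Avenue.
Mutual best responses: (Bridge, Tunnel).

The unique pure-strategy Nash equilibrium is (Bridge, Tunnel).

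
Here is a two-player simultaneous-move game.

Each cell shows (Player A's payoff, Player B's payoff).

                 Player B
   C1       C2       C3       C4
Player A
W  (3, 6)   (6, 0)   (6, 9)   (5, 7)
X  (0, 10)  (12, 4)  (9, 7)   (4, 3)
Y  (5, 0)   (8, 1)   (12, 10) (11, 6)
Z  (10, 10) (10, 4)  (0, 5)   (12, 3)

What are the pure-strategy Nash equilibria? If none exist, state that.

Pure-strategy Nash equilibria: (Y, C3) and (Z, C1)

Player A against C1: payoffs 3, 0, 5, 10 → best response Z.
Player A against C2: payoffs 6, 12, 8, 10 → best response X.
Player A against C3: payoffs 6, 9, 12, 0 → best response Y.
Player A against C4: payoffs 5, 4, 11, 12 → best response Z.
Player B against W: payoffs 6, 0, 9, 7 → best response C3.
Player B against X: payoffs 10, 4, 7, 3 → best response C1.
Player B against Y: payoffs 0, 1, 10, 6 → best response C3.
Player B against Z: payoffs 10, 4, 5, 3 → best response C1.
Mutual best responses: (Y, C3); (Z, C1).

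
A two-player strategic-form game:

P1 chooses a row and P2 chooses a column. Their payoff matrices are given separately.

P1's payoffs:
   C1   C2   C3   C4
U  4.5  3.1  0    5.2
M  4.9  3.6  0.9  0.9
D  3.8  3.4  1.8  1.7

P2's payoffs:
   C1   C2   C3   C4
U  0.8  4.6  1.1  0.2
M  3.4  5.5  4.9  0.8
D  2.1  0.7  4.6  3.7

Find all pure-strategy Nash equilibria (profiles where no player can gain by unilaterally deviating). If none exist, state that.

(U, C1): P1 can switch to M (4.5 → 4.9). Not NE.
(U, C2): P1 can switch to M (3.1 → 3.6). Not NE.
(U, C3): P1 can switch to M (0 → 0.9). Not NE.
(U, C4): P2 can switch to C1 (0.2 → 0.8). Not NE.
(M, C1): P2 can switch to C2 (3.4 → 5.5). Not NE.
(M, C2): P1 gets 3.6, best alternative 3.4; P2 gets 5.5, best alternative 4.9. No profitable deviation — NE.
(M, C3): P1 can switch to D (0.9 → 1.8). Not NE.
(D, C3): P1 gets 1.8, best alternative 0.9; P2 gets 4.6, best alternative 3.7. No profitable deviation — NE.
(The remaining 4 profiles each have a profitable deviation by the same check.)

The pure Nash equilibria are (M, C2); (D, C3).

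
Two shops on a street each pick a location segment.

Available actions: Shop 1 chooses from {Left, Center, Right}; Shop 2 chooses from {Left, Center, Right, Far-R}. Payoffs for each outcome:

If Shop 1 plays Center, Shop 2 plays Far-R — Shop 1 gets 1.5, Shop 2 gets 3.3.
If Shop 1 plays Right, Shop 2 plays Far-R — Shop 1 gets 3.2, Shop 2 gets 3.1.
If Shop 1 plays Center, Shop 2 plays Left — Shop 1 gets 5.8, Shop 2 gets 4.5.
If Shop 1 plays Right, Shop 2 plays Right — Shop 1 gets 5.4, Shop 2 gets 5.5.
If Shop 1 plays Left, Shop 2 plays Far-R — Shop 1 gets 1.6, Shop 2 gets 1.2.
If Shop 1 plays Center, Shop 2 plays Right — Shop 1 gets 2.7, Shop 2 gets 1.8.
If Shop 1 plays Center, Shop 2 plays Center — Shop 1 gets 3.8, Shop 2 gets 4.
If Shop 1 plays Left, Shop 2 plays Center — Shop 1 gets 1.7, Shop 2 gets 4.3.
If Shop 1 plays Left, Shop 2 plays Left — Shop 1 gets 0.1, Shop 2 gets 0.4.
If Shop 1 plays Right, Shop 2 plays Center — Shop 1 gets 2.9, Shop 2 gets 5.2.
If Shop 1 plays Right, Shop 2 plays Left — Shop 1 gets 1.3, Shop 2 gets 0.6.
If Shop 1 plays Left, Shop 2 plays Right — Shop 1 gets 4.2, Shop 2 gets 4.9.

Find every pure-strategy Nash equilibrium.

(Center, Left), (Right, Right)

Shop 1 against Left: payoffs 0.1, 5.8, 1.3 → best response Center.
Shop 1 against Center: payoffs 1.7, 3.8, 2.9 → best response Center.
Shop 1 against Right: payoffs 4.2, 2.7, 5.4 → best response Right.
Shop 1 against Far-R: payoffs 1.6, 1.5, 3.2 → best response Right.
Shop 2 against Left: payoffs 0.4, 4.3, 4.9, 1.2 → best response Right.
Shop 2 against Center: payoffs 4.5, 4, 1.8, 3.3 → best response Left.
Shop 2 against Right: payoffs 0.6, 5.2, 5.5, 3.1 → best response Right.
Mutual best responses: (Center, Left); (Right, Right).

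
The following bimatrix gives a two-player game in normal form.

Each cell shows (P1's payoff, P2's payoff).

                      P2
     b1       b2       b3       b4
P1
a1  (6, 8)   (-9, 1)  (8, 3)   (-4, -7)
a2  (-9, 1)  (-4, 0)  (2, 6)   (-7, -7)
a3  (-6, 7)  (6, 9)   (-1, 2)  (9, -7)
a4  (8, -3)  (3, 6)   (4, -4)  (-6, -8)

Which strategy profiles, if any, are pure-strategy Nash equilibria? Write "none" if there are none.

The unique pure-strategy Nash equilibrium is (a3, b2).

P1 against b1: payoffs 6, -9, -6, 8 → best response a4.
P1 against b2: payoffs -9, -4, 6, 3 → best response a3.
P1 against b3: payoffs 8, 2, -1, 4 → best response a1.
P1 against b4: payoffs -4, -7, 9, -6 → best response a3.
P2 against a1: payoffs 8, 1, 3, -7 → best response b1.
P2 against a2: payoffs 1, 0, 6, -7 → best response b3.
P2 against a3: payoffs 7, 9, 2, -7 → best response b2.
P2 against a4: payoffs -3, 6, -4, -8 → best response b2.
Mutual best responses: (a3, b2).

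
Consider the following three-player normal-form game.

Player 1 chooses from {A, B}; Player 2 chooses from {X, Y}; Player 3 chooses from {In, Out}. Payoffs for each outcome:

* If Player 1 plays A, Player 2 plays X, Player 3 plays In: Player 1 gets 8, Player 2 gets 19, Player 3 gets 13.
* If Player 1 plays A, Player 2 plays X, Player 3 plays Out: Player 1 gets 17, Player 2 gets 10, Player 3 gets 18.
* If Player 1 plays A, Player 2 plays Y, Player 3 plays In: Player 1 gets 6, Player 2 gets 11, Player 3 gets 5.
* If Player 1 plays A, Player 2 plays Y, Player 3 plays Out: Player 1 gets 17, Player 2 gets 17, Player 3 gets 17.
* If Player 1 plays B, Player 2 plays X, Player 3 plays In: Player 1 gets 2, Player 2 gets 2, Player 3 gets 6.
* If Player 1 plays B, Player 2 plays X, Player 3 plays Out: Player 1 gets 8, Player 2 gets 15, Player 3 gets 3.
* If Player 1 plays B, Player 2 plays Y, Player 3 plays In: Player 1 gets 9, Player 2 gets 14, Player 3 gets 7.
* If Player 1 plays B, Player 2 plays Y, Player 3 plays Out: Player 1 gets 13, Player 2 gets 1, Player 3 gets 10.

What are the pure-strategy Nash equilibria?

Player 1 against (X, In): payoffs 8, 2 → best response A.
Player 1 against (X, Out): payoffs 17, 8 → best response A.
Player 1 against (Y, In): payoffs 6, 9 → best response B.
Player 1 against (Y, Out): payoffs 17, 13 → best response A.
Player 2 against (A, In): payoffs 19, 11 → best response X.
Player 2 against (A, Out): payoffs 10, 17 → best response Y.
Player 2 against (B, In): payoffs 2, 14 → best response Y.
Player 2 against (B, Out): payoffs 15, 1 → best response X.
Player 3 against (A, X): payoffs 13, 18 → best response Out.
Player 3 against (A, Y): payoffs 5, 17 → best response Out.
Player 3 against (B, X): payoffs 6, 3 → best response In.
Player 3 against (B, Y): payoffs 7, 10 → best response Out.
Mutual best responses: (A, Y, Out).

The unique pure-strategy Nash equilibrium is (A, Y, Out).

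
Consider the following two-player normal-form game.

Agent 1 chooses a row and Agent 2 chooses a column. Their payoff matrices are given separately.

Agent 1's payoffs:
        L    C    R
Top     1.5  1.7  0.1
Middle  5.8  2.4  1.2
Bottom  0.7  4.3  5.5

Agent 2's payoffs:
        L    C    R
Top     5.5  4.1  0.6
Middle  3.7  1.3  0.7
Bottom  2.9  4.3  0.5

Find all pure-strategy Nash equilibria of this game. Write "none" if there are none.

(Top, L): Agent 1 can switch to Middle (1.5 → 5.8). Not NE.
(Top, C): Agent 1 can switch to Middle (1.7 → 2.4). Not NE.
(Top, R): Agent 1 can switch to Middle (0.1 → 1.2). Not NE.
(Middle, L): Agent 1 gets 5.8, best alternative 1.5; Agent 2 gets 3.7, best alternative 1.3. No profitable deviation — NE.
(Middle, C): Agent 1 can switch to Bottom (2.4 → 4.3). Not NE.
(Middle, R): Agent 1 can switch to Bottom (1.2 → 5.5). Not NE.
(Bottom, L): Agent 1 can switch to Top (0.7 → 1.5). Not NE.
(Bottom, C): Agent 1 gets 4.3, best alternative 2.4; Agent 2 gets 4.3, best alternative 2.9. No profitable deviation — NE.
(The remaining 1 profile has a profitable deviation by the same check.)

Pure-strategy Nash equilibria: (Middle, L) and (Bottom, C)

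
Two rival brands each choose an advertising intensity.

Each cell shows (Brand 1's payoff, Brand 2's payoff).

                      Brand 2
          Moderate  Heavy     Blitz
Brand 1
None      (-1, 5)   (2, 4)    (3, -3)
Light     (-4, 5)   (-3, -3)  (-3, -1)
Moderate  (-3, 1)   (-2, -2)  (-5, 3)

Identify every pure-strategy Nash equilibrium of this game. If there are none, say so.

Pure NE: (None, Moderate)

For each player, find the best response to each opponent profile; mutual best responses are the pure NE.
Brand 1 against Moderate: payoffs -1, -4, -3 → best response None.
Brand 1 against Heavy: payoffs 2, -3, -2 → best response None.
Brand 1 against Blitz: payoffs 3, -3, -5 → best response None.
Brand 2 against None: payoffs 5, 4, -3 → best response Moderate.
Brand 2 against Light: payoffs 5, -3, -1 → best response Moderate.
Brand 2 against Moderate: payoffs 1, -2, 3 → best response Blitz.
Mutual best responses: (None, Moderate).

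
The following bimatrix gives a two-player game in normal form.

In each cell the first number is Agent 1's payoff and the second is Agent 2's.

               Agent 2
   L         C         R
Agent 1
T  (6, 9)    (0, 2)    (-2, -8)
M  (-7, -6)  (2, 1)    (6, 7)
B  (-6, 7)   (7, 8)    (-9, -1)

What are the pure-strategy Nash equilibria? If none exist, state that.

Mark each player's best response to every combination of opponents' strategies; a profile where every player is best-responding is a pure Nash equilibrium.
Agent 1 against L: payoffs 6, -7, -6 → best response T.
Agent 1 against C: payoffs 0, 2, 7 → best response B.
Agent 1 against R: payoffs -2, 6, -9 → best response M.
Agent 2 against T: payoffs 9, 2, -8 → best response L.
Agent 2 against M: payoffs -6, 1, 7 → best response R.
Agent 2 against B: payoffs 7, 8, -1 → best response C.
Mutual best responses: (T, L); (M, R); (B, C).

Pure-strategy Nash equilibria: (T, L) and (M, R) and (B, C)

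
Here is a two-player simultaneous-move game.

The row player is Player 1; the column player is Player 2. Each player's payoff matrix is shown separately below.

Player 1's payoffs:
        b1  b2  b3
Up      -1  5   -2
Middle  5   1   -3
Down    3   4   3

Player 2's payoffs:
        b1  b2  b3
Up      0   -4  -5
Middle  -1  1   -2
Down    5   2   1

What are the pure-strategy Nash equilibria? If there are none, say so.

Player 1 against b1: payoffs -1, 5, 3 → best response Middle.
Player 1 against b2: payoffs 5, 1, 4 → best response Up.
Player 1 against b3: payoffs -2, -3, 3 → best response Down.
Player 2 against Up: payoffs 0, -4, -5 → best response b1.
Player 2 against Middle: payoffs -1, 1, -2 → best response b2.
Player 2 against Down: payoffs 5, 2, 1 → best response b1.
No profile is a mutual best response for all players.

This game has no pure Nash equilibrium.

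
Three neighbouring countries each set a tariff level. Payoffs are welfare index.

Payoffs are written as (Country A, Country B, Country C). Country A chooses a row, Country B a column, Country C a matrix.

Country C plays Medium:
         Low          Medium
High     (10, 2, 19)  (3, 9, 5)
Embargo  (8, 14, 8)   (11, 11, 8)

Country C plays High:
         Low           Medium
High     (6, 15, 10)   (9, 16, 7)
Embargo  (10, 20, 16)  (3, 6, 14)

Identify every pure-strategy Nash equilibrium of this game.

The pure Nash equilibria are (High, Medium, High); (Embargo, Low, High).

Country A against (Low, Medium): payoffs 10, 8 → best response High.
Country A against (Low, High): payoffs 6, 10 → best response Embargo.
Country A against (Medium, Medium): payoffs 3, 11 → best response Embargo.
Country A against (Medium, High): payoffs 9, 3 → best response High.
Country B against (High, Medium): payoffs 2, 9 → best response Medium.
Country B against (High, High): payoffs 15, 16 → best response Medium.
Country B against (Embargo, Medium): payoffs 14, 11 → best response Low.
Country B against (Embargo, High): payoffs 20, 6 → best response Low.
Country C against (High, Low): payoffs 19, 10 → best response Medium.
Country C against (High, Medium): payoffs 5, 7 → best response High.
Country C against (Embargo, Low): payoffs 8, 16 → best response High.
Country C against (Embargo, Medium): payoffs 8, 14 → best response High.
Mutual best responses: (High, Medium, High); (Embargo, Low, High).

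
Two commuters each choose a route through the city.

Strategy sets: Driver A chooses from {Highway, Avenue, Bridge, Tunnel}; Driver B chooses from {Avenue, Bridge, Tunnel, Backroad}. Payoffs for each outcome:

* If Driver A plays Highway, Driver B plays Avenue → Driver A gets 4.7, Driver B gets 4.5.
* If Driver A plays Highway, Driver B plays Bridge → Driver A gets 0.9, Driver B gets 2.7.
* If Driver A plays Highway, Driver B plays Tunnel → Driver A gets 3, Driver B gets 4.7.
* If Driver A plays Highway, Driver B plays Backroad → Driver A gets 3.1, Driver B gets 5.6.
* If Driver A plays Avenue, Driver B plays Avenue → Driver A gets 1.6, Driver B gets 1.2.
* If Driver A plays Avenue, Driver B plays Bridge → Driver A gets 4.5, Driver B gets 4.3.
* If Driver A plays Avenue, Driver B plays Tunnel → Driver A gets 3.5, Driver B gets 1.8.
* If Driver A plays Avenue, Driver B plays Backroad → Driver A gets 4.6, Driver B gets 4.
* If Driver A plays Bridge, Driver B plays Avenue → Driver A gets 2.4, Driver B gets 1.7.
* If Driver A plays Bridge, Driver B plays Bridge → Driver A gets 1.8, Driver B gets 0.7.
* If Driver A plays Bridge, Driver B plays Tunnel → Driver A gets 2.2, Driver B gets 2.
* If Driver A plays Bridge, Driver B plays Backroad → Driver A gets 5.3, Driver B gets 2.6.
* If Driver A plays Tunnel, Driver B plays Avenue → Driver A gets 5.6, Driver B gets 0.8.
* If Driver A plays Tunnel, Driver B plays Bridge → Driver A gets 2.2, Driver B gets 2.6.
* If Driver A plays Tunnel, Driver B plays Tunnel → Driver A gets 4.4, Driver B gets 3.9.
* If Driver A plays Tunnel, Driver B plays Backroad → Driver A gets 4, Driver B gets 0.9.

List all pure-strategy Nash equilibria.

Pure-strategy Nash equilibria: (Avenue, Bridge); (Bridge, Backroad); (Tunnel, Tunnel)

Driver A against Avenue: payoffs 4.7, 1.6, 2.4, 5.6 → best response Tunnel.
Driver A against Bridge: payoffs 0.9, 4.5, 1.8, 2.2 → best response Avenue.
Driver A against Tunnel: payoffs 3, 3.5, 2.2, 4.4 → best response Tunnel.
Driver A against Backroad: payoffs 3.1, 4.6, 5.3, 4 → best response Bridge.
Driver B against Highway: payoffs 4.5, 2.7, 4.7, 5.6 → best response Backroad.
Driver B against Avenue: payoffs 1.2, 4.3, 1.8, 4 → best response Bridge.
Driver B against Bridge: payoffs 1.7, 0.7, 2, 2.6 → best response Backroad.
Driver B against Tunnel: payoffs 0.8, 2.6, 3.9, 0.9 → best response Tunnel.
Mutual best responses: (Avenue, Bridge); (Bridge, Backroad); (Tunnel, Tunnel).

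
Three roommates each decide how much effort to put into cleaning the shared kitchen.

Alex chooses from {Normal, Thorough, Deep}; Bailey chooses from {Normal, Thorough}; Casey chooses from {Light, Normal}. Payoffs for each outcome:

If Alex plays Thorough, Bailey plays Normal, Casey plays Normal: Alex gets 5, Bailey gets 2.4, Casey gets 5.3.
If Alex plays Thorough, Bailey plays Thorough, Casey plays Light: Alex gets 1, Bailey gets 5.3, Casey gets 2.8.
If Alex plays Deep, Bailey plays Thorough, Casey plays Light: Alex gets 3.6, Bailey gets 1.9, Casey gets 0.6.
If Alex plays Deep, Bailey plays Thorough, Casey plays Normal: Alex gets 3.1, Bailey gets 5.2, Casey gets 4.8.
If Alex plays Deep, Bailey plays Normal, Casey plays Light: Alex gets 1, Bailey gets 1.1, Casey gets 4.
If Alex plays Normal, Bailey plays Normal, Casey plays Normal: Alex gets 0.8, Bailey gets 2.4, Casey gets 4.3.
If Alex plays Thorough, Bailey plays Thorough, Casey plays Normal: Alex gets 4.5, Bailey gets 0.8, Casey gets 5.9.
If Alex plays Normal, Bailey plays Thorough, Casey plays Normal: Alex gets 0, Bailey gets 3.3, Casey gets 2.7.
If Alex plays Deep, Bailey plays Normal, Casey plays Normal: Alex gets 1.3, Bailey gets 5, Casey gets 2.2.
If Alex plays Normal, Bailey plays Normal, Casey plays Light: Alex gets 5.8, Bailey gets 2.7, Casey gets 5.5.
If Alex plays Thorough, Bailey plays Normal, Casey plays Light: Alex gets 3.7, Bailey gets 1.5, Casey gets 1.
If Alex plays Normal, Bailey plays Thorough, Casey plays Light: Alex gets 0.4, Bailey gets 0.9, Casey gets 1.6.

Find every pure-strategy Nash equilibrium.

Alex against (Normal, Light): payoffs 5.8, 3.7, 1 → best response Normal.
Alex against (Normal, Normal): payoffs 0.8, 5, 1.3 → best response Thorough.
Alex against (Thorough, Light): payoffs 0.4, 1, 3.6 → best response Deep.
Alex against (Thorough, Normal): payoffs 0, 4.5, 3.1 → best response Thorough.
Bailey against (Normal, Light): payoffs 2.7, 0.9 → best response Normal.
Bailey against (Normal, Normal): payoffs 2.4, 3.3 → best response Thorough.
Bailey against (Thorough, Light): payoffs 1.5, 5.3 → best response Thorough.
Bailey against (Thorough, Normal): payoffs 2.4, 0.8 → best response Normal.
Bailey against (Deep, Light): payoffs 1.1, 1.9 → best response Thorough.
Bailey against (Deep, Normal): payoffs 5, 5.2 → best response Thorough.
Casey against (Normal, Normal): payoffs 5.5, 4.3 → best response Light.
Casey against (Normal, Thorough): payoffs 1.6, 2.7 → best response Normal.
Casey against (Thorough, Normal): payoffs 1, 5.3 → best response Normal.
Casey against (Thorough, Thorough): payoffs 2.8, 5.9 → best response Normal.
Casey against (Deep, Normal): payoffs 4, 2.2 → best response Light.
Casey against (Deep, Thorough): payoffs 0.6, 4.8 → best response Normal.
Mutual best responses: (Normal, Normal, Light); (Thorough, Normal, Normal).

(Normal, Normal, Light); (Thorough, Normal, Normal)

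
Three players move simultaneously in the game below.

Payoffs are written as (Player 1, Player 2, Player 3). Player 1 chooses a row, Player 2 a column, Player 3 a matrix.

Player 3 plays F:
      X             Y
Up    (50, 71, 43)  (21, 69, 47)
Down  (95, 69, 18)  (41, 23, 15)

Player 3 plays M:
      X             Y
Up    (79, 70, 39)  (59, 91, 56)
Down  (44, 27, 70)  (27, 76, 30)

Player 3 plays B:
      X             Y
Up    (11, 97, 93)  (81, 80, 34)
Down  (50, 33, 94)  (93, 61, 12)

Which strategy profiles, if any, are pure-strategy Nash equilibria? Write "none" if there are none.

(Up, Y, M)

Mark each player's best response to every combination of opponents' strategies; a profile where every player is best-responding is a pure Nash equilibrium.
Player 1 against (X, F): payoffs 50, 95 → best response Down.
Player 1 against (X, M): payoffs 79, 44 → best response Up.
Player 1 against (X, B): payoffs 11, 50 → best response Down.
Player 1 against (Y, F): payoffs 21, 41 → best response Down.
Player 1 against (Y, M): payoffs 59, 27 → best response Up.
Player 1 against (Y, B): payoffs 81, 93 → best response Down.
Player 2 against (Up, F): payoffs 71, 69 → best response X.
Player 2 against (Up, M): payoffs 70, 91 → best response Y.
Player 2 against (Up, B): payoffs 97, 80 → best response X.
Player 2 against (Down, F): payoffs 69, 23 → best response X.
Player 2 against (Down, M): payoffs 27, 76 → best response Y.
Player 2 against (Down, B): payoffs 33, 61 → best response Y.
Player 3 against (Up, X): payoffs 43, 39, 93 → best response B.
Player 3 against (Up, Y): payoffs 47, 56, 34 → best response M.
Player 3 against (Down, X): payoffs 18, 70, 94 → best response B.
Player 3 against (Down, Y): payoffs 15, 30, 12 → best response M.
Mutual best responses: (Up, Y, M).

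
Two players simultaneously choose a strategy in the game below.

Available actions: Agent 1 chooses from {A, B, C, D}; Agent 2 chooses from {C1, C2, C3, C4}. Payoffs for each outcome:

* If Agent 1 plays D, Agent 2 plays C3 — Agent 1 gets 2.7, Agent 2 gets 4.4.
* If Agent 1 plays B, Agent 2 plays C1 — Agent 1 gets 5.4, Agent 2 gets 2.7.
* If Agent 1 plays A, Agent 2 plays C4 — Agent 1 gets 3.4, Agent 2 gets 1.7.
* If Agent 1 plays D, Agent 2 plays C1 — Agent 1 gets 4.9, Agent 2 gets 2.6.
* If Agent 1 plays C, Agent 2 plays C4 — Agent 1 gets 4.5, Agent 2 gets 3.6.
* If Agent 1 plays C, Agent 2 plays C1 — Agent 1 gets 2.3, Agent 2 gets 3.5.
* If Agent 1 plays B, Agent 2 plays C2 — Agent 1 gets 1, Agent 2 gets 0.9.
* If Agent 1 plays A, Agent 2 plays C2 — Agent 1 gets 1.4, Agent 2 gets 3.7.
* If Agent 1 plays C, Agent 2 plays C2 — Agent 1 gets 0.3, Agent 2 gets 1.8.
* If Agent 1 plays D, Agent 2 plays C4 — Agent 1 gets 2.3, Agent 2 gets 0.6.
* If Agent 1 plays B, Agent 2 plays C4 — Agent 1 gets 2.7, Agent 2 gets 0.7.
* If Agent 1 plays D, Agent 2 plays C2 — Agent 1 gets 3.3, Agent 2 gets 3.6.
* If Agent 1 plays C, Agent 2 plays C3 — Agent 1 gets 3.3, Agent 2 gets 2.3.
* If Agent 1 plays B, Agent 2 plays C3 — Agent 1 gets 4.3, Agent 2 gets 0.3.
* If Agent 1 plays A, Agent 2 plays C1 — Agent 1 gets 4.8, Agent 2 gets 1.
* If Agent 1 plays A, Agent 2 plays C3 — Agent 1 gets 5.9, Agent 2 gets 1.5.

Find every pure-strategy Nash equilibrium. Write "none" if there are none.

Check each profile: it is a Nash equilibrium iff no player can strictly gain by switching unilaterally.
(A, C1): Agent 1 can switch to B (4.8 → 5.4). Not NE.
(A, C2): Agent 1 can switch to D (1.4 → 3.3). Not NE.
(A, C3): Agent 2 can switch to C2 (1.5 → 3.7). Not NE.
(A, C4): Agent 1 can switch to C (3.4 → 4.5). Not NE.
(B, C1): Agent 1 gets 5.4, best alternative 4.9; Agent 2 gets 2.7, best alternative 0.9. No profitable deviation — NE.
(B, C2): Agent 1 can switch to A (1 → 1.4). Not NE.
(B, C3): Agent 1 can switch to A (4.3 → 5.9). Not NE.
(B, C4): Agent 1 can switch to A (2.7 → 3.4). Not NE.
(C, C1): Agent 1 can switch to A (2.3 → 4.8). Not NE.
(C, C2): Agent 1 can switch to A (0.3 → 1.4). Not NE.
(C, C3): Agent 1 can switch to A (3.3 → 5.9). Not NE.
(C, C4): Agent 1 gets 4.5, best alternative 3.4; Agent 2 gets 3.6, best alternative 3.5. No profitable deviation — NE.
(The remaining 4 profiles each have a profitable deviation by the same check.)

The pure Nash equilibria are (B, C1), (C, C4).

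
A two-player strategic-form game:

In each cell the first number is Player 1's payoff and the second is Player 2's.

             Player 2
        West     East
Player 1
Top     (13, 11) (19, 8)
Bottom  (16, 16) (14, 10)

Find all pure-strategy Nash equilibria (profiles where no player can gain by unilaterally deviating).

(Bottom, West)

Player 1 against West: payoffs 13, 16 → best response Bottom.
Player 1 against East: payoffs 19, 14 → best response Top.
Player 2 against Top: payoffs 11, 8 → best response West.
Player 2 against Bottom: payoffs 16, 10 → best response West.
Mutual best responses: (Bottom, West).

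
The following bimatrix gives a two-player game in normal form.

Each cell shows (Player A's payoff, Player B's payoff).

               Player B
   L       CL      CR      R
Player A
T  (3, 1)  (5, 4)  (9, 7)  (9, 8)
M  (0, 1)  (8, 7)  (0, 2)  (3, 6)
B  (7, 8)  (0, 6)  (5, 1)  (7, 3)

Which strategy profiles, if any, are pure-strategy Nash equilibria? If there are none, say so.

Pure-strategy Nash equilibria: (T, R); (M, CL); (B, L)

Mark each player's best response to every combination of opponents' strategies; a profile where every player is best-responding is a pure Nash equilibrium.
Player A against L: payoffs 3, 0, 7 → best response B.
Player A against CL: payoffs 5, 8, 0 → best response M.
Player A against CR: payoffs 9, 0, 5 → best response T.
Player A against R: payoffs 9, 3, 7 → best response T.
Player B against T: payoffs 1, 4, 7, 8 → best response R.
Player B against M: payoffs 1, 7, 2, 6 → best response CL.
Player B against B: payoffs 8, 6, 1, 3 → best response L.
Mutual best responses: (T, R); (M, CL); (B, L).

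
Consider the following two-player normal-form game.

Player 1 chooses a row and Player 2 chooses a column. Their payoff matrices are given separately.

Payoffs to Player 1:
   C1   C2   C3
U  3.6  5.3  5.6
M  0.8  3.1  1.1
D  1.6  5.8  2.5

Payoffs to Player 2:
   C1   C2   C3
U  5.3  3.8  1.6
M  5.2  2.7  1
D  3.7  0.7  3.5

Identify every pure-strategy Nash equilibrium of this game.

The unique pure-strategy Nash equilibrium is (U, C1).

For each strategy profile, look for a profitable unilateral deviation.
(U, C1): Player 1 gets 3.6, best alternative 1.6; Player 2 gets 5.3, best alternative 3.8. No profitable deviation — NE.
(U, C2): Player 1 can switch to D (5.3 → 5.8). Not NE.
(U, C3): Player 2 can switch to C1 (1.6 → 5.3). Not NE.
(M, C1): Player 1 can switch to U (0.8 → 3.6). Not NE.
(M, C2): Player 1 can switch to U (3.1 → 5.3). Not NE.
(M, C3): Player 1 can switch to U (1.1 → 5.6). Not NE.
(D, C1): Player 1 can switch to U (1.6 → 3.6). Not NE.
(The remaining 2 profiles each have a profitable deviation by the same check.)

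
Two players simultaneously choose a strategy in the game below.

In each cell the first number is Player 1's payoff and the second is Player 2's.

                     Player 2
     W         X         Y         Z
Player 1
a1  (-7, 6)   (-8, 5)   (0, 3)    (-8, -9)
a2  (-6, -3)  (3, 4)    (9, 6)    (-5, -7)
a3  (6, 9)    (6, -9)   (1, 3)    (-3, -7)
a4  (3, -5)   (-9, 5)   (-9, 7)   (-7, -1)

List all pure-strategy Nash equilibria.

The pure Nash equilibria are (a2, Y); (a3, W).

For each strategy profile, look for a profitable unilateral deviation.
(a1, W): Player 1 can switch to a2 (-7 → -6). Not NE.
(a1, X): Player 1 can switch to a2 (-8 → 3). Not NE.
(a1, Y): Player 1 can switch to a2 (0 → 9). Not NE.
(a1, Z): Player 1 can switch to a2 (-8 → -5). Not NE.
(a2, W): Player 1 can switch to a3 (-6 → 6). Not NE.
(a2, X): Player 1 can switch to a3 (3 → 6). Not NE.
(a2, Y): Player 1 gets 9, best alternative 1; Player 2 gets 6, best alternative 4. No profitable deviation — NE.
(a2, Z): Player 1 can switch to a3 (-5 → -3). Not NE.
(a3, W): Player 1 gets 6, best alternative 3; Player 2 gets 9, best alternative 3. No profitable deviation — NE.
(a3, X): Player 2 can switch to W (-9 → 9). Not NE.
(The remaining 6 profiles each have a profitable deviation by the same check.)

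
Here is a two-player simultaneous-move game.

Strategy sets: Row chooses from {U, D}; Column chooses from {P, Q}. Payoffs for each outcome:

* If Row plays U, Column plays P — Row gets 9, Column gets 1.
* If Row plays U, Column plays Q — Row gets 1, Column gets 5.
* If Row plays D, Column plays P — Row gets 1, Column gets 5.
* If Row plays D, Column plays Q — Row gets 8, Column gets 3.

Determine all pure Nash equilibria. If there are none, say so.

There is no pure-strategy Nash equilibrium.

For each strategy profile, look for a profitable unilateral deviation.
(U, P): Column can switch to Q (1 → 5). Not NE.
(U, Q): Row can switch to D (1 → 8). Not NE.
(D, P): Row can switch to U (1 → 9). Not NE.
(D, Q): Column can switch to P (3 → 5). Not NE.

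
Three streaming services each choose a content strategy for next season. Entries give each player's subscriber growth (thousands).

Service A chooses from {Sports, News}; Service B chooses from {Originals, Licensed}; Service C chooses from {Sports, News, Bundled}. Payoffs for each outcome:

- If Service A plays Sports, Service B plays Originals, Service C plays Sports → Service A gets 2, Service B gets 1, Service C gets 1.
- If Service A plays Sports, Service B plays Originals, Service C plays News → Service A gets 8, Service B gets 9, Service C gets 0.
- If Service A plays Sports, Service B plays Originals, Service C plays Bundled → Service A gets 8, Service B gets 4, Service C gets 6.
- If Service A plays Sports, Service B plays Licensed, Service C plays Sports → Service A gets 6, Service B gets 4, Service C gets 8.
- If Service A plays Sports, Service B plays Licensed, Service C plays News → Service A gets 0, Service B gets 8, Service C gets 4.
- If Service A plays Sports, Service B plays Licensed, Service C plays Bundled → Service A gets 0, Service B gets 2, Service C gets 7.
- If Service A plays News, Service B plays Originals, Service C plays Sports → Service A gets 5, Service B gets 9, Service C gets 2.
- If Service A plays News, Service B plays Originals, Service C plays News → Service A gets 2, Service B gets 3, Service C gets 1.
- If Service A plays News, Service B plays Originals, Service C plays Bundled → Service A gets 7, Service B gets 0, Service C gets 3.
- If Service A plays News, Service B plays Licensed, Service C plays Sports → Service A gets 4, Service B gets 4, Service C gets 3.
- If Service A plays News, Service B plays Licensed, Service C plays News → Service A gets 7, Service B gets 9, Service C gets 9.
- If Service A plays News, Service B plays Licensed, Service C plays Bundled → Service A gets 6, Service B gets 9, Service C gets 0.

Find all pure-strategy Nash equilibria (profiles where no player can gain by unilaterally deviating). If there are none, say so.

The pure Nash equilibria are (Sports, Originals, Bundled); (Sports, Licensed, Sports); (News, Licensed, News).

Mark each player's best response to every combination of opponents' strategies; a profile where every player is best-responding is a pure Nash equilibrium.
Service A against (Originals, Sports): payoffs 2, 5 → best response News.
Service A against (Originals, News): payoffs 8, 2 → best response Sports.
Service A against (Originals, Bundled): payoffs 8, 7 → best response Sports.
Service A against (Licensed, Sports): payoffs 6, 4 → best response Sports.
Service A against (Licensed, News): payoffs 0, 7 → best response News.
Service A against (Licensed, Bundled): payoffs 0, 6 → best response News.
Service B against (Sports, Sports): payoffs 1, 4 → best response Licensed.
Service B against (Sports, News): payoffs 9, 8 → best response Originals.
Service B against (Sports, Bundled): payoffs 4, 2 → best response Originals.
Service B against (News, Sports): payoffs 9, 4 → best response Originals.
Service B against (News, News): payoffs 3, 9 → best response Licensed.
Service B against (News, Bundled): payoffs 0, 9 → best response Licensed.
Service C against (Sports, Originals): payoffs 1, 0, 6 → best response Bundled.
Service C against (Sports, Licensed): payoffs 8, 4, 7 → best response Sports.
Service C against (News, Originals): payoffs 2, 1, 3 → best response Bundled.
Service C against (News, Licensed): payoffs 3, 9, 0 → best response News.
Mutual best responses: (Sports, Originals, Bundled); (Sports, Licensed, Sports); (News, Licensed, News).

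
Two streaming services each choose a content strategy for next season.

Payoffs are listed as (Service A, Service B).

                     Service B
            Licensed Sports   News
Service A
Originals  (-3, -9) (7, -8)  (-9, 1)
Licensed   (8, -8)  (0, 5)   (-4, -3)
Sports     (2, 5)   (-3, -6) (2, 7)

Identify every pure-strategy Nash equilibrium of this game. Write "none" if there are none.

(Sports, News)

Service A against Licensed: payoffs -3, 8, 2 → best response Licensed.
Service A against Sports: payoffs 7, 0, -3 → best response Originals.
Service A against News: payoffs -9, -4, 2 → best response Sports.
Service B against Originals: payoffs -9, -8, 1 → best response News.
Service B against Licensed: payoffs -8, 5, -3 → best response Sports.
Service B against Sports: payoffs 5, -6, 7 → best response News.
Mutual best responses: (Sports, News).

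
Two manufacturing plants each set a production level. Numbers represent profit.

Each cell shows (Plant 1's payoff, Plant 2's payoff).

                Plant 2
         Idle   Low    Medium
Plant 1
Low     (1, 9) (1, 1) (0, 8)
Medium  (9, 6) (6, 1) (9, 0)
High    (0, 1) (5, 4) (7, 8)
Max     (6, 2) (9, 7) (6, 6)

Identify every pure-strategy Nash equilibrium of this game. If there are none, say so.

(Medium, Idle) and (Max, Low)

For each strategy profile, look for a profitable unilateral deviation.
(Low, Idle): Plant 1 can switch to Medium (1 → 9). Not NE.
(Low, Low): Plant 1 can switch to Medium (1 → 6). Not NE.
(Low, Medium): Plant 1 can switch to Medium (0 → 9). Not NE.
(Medium, Idle): Plant 1 gets 9, best alternative 6; Plant 2 gets 6, best alternative 1. No profitable deviation — NE.
(Medium, Low): Plant 1 can switch to Max (6 → 9). Not NE.
(Medium, Medium): Plant 2 can switch to Idle (0 → 6). Not NE.
(High, Idle): Plant 1 can switch to Low (0 → 1). Not NE.
(High, Low): Plant 1 can switch to Medium (5 → 6). Not NE.
(High, Medium): Plant 1 can switch to Medium (7 → 9). Not NE.
(Max, Low): Plant 1 gets 9, best alternative 6; Plant 2 gets 7, best alternative 6. No profitable deviation — NE.
(The remaining 2 profiles each have a profitable deviation by the same check.)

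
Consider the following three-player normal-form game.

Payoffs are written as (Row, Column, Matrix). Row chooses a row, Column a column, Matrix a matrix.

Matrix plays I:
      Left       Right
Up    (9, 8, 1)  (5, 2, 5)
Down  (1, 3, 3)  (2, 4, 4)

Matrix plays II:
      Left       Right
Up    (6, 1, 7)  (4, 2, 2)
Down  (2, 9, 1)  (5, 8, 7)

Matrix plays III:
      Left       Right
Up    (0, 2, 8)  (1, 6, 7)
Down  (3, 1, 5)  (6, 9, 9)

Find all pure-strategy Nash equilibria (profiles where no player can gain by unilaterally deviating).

Row against (Left, I): payoffs 9, 1 → best response Up.
Row against (Left, II): payoffs 6, 2 → best response Up.
Row against (Left, III): payoffs 0, 3 → best response Down.
Row against (Right, I): payoffs 5, 2 → best response Up.
Row against (Right, II): payoffs 4, 5 → best response Down.
Row against (Right, III): payoffs 1, 6 → best response Down.
Column against (Up, I): payoffs 8, 2 → best response Left.
Column against (Up, II): payoffs 1, 2 → best response Right.
Column against (Up, III): payoffs 2, 6 → best response Right.
Column against (Down, I): payoffs 3, 4 → best response Right.
Column against (Down, II): payoffs 9, 8 → best response Left.
Column against (Down, III): payoffs 1, 9 → best response Right.
Matrix against (Up, Left): payoffs 1, 7, 8 → best response III.
Matrix against (Up, Right): payoffs 5, 2, 7 → best response III.
Matrix against (Down, Left): payoffs 3, 1, 5 → best response III.
Matrix against (Down, Right): payoffs 4, 7, 9 → best response III.
Mutual best responses: (Down, Right, III).

The unique pure-strategy Nash equilibrium is (Down, Right, III).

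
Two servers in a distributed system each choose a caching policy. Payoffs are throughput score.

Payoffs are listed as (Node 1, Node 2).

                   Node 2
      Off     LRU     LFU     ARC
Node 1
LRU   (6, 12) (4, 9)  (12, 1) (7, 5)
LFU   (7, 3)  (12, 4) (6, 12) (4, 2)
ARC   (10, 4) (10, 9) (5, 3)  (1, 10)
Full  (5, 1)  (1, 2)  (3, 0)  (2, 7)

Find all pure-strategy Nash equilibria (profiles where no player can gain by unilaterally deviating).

(LRU, Off): Node 1 can switch to LFU (6 → 7). Not NE.
(LRU, LRU): Node 1 can switch to LFU (4 → 12). Not NE.
(LRU, LFU): Node 2 can switch to Off (1 → 12). Not NE.
(LRU, ARC): Node 2 can switch to Off (5 → 12). Not NE.
(LFU, Off): Node 1 can switch to ARC (7 → 10). Not NE.
(LFU, LRU): Node 2 can switch to LFU (4 → 12). Not NE.
(LFU, LFU): Node 1 can switch to LRU (6 → 12). Not NE.
(LFU, ARC): Node 1 can switch to LRU (4 → 7). Not NE.
(ARC, Off): Node 2 can switch to LRU (4 → 9). Not NE.
(ARC, LRU): Node 1 can switch to LFU (10 → 12). Not NE.
(The remaining 6 profiles each have a profitable deviation by the same check.)

none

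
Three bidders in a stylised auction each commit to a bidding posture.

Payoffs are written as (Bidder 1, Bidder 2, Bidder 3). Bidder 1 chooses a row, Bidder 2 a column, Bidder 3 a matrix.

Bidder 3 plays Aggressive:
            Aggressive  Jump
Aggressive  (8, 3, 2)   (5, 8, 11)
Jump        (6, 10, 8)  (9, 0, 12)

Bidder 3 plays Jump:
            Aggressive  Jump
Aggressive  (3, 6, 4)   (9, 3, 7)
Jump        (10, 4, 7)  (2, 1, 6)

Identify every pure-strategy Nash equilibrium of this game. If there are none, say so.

This game has no pure Nash equilibrium.

For each strategy profile, look for a profitable unilateral deviation.
(Aggressive, Aggressive, Aggressive): Bidder 2 can switch to Jump (3 → 8). Not NE.
(Aggressive, Aggressive, Jump): Bidder 1 can switch to Jump (3 → 10). Not NE.
(Aggressive, Jump, Aggressive): Bidder 1 can switch to Jump (5 → 9). Not NE.
(Aggressive, Jump, Jump): Bidder 2 can switch to Aggressive (3 → 6). Not NE.
(Jump, Aggressive, Aggressive): Bidder 1 can switch to Aggressive (6 → 8). Not NE.
(Jump, Aggressive, Jump): Bidder 3 can switch to Aggressive (7 → 8). Not NE.
(Jump, Jump, Aggressive): Bidder 2 can switch to Aggressive (0 → 10). Not NE.
(Jump, Jump, Jump): Bidder 1 can switch to Aggressive (2 → 9). Not NE.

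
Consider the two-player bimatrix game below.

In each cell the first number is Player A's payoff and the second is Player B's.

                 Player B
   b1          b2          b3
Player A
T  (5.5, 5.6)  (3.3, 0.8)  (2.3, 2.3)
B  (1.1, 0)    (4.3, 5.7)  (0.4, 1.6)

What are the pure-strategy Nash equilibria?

(T, b1) and (B, b2)

Check each profile: it is a Nash equilibrium iff no player can strictly gain by switching unilaterally.
(T, b1): Player A gets 5.5, best alternative 1.1; Player B gets 5.6, best alternative 2.3. No profitable deviation — NE.
(T, b2): Player A can switch to B (3.3 → 4.3). Not NE.
(T, b3): Player B can switch to b1 (2.3 → 5.6). Not NE.
(B, b1): Player A can switch to T (1.1 → 5.5). Not NE.
(B, b2): Player A gets 4.3, best alternative 3.3; Player B gets 5.7, best alternative 1.6. No profitable deviation — NE.
(B, b3): Player A can switch to T (0.4 → 2.3). Not NE.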